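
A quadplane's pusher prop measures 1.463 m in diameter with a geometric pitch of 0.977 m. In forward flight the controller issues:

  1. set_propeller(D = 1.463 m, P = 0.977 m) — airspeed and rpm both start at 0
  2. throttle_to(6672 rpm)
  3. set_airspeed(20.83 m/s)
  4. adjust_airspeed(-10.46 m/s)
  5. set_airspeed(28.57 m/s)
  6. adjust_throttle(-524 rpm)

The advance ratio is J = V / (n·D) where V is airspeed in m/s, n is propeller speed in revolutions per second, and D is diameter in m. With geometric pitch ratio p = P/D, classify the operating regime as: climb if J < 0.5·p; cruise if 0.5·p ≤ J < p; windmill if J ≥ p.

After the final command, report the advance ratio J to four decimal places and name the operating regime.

set_propeller: D = 1.463 m, P = 0.977 m (p = P/D = 0.667806); state ← (V=0, rpm=0)
throttle_to(6672): rpm ← 6672
set_airspeed(20.83): V ← 20.83 m/s
adjust_airspeed(-10.46): V ← 20.83 -10.46 = 10.37 m/s
set_airspeed(28.57): V ← 28.57 m/s
adjust_throttle(-524): rpm ← 6672 -524 = 6148
final state: V = 28.57 m/s, rpm = 6148 → n = rpm/60 = 102.466667 rev/s
J = V / (n·D) = 28.57 / (102.466667 × 1.463) = 0.190583
regime bands: climb J<0.3339 | cruise [0.3339, 0.6678) | windmill J≥0.6678
J = 0.1906 → climb

J = 0.1906, regime = climb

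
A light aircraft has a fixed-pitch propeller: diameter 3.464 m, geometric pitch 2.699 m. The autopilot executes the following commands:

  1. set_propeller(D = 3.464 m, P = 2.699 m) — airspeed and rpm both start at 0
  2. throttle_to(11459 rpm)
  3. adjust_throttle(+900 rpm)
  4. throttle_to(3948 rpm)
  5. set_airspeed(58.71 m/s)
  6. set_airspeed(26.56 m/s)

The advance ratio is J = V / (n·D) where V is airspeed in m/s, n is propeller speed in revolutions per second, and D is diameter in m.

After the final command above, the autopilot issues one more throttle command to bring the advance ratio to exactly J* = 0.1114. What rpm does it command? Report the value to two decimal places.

set_propeller: D = 3.464 m, P = 2.699 m (p = P/D = 0.779157); state ← (V=0, rpm=0)
throttle_to(11459): rpm ← 11459
adjust_throttle(+900): rpm ← 11459 +900 = 12359
throttle_to(3948): rpm ← 3948
set_airspeed(58.71): V ← 58.71 m/s
set_airspeed(26.56): V ← 26.56 m/s
final state: V = 26.56 m/s, rpm = 3948 → n = rpm/60 = 65.800000 rev/s
target J* = 0.1114; solve J* = V/(n·D) for n: n = V/(J*·D) = 26.56/(0.1114 × 3.464) = 68.827976 rev/s
rpm = 60·n = 4129.678540

rpm = 4129.68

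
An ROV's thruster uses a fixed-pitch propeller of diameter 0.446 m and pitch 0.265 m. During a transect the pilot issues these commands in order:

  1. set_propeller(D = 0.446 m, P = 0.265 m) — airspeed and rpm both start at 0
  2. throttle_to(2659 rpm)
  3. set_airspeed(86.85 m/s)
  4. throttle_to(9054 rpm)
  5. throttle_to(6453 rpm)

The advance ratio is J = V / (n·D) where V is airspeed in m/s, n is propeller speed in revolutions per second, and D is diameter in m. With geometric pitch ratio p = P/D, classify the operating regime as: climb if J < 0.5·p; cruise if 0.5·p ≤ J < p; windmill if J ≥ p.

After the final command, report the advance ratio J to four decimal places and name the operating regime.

J = 1.8106, regime = windmill

set_propeller: D = 0.446 m, P = 0.265 m (p = P/D = 0.594170); state ← (V=0, rpm=0)
throttle_to(2659): rpm ← 2659
set_airspeed(86.85): V ← 86.85 m/s
throttle_to(9054): rpm ← 9054
throttle_to(6453): rpm ← 6453
final state: V = 86.85 m/s, rpm = 6453 → n = rpm/60 = 107.550000 rev/s
J = V / (n·D) = 86.85 / (107.550000 × 0.446) = 1.810608
regime bands: climb J<0.2971 | cruise [0.2971, 0.5942) | windmill J≥0.5942
J = 1.8106 → windmill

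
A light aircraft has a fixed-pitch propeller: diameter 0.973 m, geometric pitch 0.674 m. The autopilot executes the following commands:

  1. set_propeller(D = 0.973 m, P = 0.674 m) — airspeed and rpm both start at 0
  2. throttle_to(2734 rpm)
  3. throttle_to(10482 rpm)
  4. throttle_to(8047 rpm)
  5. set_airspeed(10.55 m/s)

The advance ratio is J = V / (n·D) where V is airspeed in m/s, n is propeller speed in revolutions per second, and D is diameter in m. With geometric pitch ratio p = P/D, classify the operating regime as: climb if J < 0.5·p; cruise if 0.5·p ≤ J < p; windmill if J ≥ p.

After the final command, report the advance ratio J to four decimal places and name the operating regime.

set_propeller: D = 0.973 m, P = 0.674 m (p = P/D = 0.692703); state ← (V=0, rpm=0)
throttle_to(2734): rpm ← 2734
throttle_to(10482): rpm ← 10482
throttle_to(8047): rpm ← 8047
set_airspeed(10.55): V ← 10.55 m/s
final state: V = 10.55 m/s, rpm = 8047 → n = rpm/60 = 134.116667 rev/s
J = V / (n·D) = 10.55 / (134.116667 × 0.973) = 0.080846
regime bands: climb J<0.3464 | cruise [0.3464, 0.6927) | windmill J≥0.6927
J = 0.0808 → climb

J = 0.0808, regime = climb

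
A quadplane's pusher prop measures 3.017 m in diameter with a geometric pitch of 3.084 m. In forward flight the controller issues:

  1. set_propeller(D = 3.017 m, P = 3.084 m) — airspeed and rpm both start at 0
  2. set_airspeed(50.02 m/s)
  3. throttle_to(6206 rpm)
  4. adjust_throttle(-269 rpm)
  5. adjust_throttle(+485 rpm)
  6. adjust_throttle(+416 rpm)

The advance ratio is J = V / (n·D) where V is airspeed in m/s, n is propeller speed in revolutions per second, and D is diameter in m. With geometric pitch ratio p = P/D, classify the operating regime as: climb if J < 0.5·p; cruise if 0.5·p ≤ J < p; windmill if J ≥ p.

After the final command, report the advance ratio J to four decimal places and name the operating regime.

set_propeller: D = 3.017 m, P = 3.084 m (p = P/D = 1.022207); state ← (V=0, rpm=0)
set_airspeed(50.02): V ← 50.02 m/s
throttle_to(6206): rpm ← 6206
adjust_throttle(-269): rpm ← 6206 -269 = 5937
adjust_throttle(+485): rpm ← 5937 +485 = 6422
adjust_throttle(+416): rpm ← 6422 +416 = 6838
final state: V = 50.02 m/s, rpm = 6838 → n = rpm/60 = 113.966667 rev/s
J = V / (n·D) = 50.02 / (113.966667 × 3.017) = 0.145476
regime bands: climb J<0.5111 | cruise [0.5111, 1.0222) | windmill J≥1.0222
J = 0.1455 → climb

J = 0.1455, regime = climb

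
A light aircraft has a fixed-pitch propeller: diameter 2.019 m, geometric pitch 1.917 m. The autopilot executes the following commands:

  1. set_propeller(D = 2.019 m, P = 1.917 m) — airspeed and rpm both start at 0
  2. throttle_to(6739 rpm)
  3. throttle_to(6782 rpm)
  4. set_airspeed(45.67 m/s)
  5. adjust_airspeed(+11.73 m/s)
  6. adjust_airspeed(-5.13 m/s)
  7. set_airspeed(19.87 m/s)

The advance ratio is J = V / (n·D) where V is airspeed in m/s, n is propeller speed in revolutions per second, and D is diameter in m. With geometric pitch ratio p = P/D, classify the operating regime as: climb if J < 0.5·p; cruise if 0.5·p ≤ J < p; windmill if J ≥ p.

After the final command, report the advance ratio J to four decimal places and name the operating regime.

J = 0.0871, regime = climb

set_propeller: D = 2.019 m, P = 1.917 m (p = P/D = 0.949480); state ← (V=0, rpm=0)
throttle_to(6739): rpm ← 6739
throttle_to(6782): rpm ← 6782
set_airspeed(45.67): V ← 45.67 m/s
adjust_airspeed(+11.73): V ← 45.67 +11.73 = 57.4 m/s
adjust_airspeed(-5.13): V ← 57.4 -5.13 = 52.27 m/s
set_airspeed(19.87): V ← 19.87 m/s
final state: V = 19.87 m/s, rpm = 6782 → n = rpm/60 = 113.033333 rev/s
J = V / (n·D) = 19.87 / (113.033333 × 2.019) = 0.087067
regime bands: climb J<0.4747 | cruise [0.4747, 0.9495) | windmill J≥0.9495
J = 0.0871 → climb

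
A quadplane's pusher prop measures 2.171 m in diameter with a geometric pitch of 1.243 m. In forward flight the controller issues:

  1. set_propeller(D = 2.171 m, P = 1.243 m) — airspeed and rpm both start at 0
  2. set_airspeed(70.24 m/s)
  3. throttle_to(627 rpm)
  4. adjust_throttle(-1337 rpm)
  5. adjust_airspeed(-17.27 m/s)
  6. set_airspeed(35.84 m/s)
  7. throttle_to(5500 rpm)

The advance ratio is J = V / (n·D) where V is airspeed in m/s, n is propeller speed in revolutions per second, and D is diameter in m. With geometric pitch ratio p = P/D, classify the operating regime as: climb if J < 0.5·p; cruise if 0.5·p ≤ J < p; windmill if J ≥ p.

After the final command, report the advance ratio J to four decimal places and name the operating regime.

set_propeller: D = 2.171 m, P = 1.243 m (p = P/D = 0.572547); state ← (V=0, rpm=0)
set_airspeed(70.24): V ← 70.24 m/s
throttle_to(627): rpm ← 627
adjust_throttle(-1337): rpm ← 627 -1337 = -710
adjust_airspeed(-17.27): V ← 70.24 -17.27 = 52.97 m/s
set_airspeed(35.84): V ← 35.84 m/s
throttle_to(5500): rpm ← 5500
final state: V = 35.84 m/s, rpm = 5500 → n = rpm/60 = 91.666667 rev/s
J = V / (n·D) = 35.84 / (91.666667 × 2.171) = 0.180093
regime bands: climb J<0.2863 | cruise [0.2863, 0.5725) | windmill J≥0.5725
J = 0.1801 → climb

J = 0.1801, regime = climb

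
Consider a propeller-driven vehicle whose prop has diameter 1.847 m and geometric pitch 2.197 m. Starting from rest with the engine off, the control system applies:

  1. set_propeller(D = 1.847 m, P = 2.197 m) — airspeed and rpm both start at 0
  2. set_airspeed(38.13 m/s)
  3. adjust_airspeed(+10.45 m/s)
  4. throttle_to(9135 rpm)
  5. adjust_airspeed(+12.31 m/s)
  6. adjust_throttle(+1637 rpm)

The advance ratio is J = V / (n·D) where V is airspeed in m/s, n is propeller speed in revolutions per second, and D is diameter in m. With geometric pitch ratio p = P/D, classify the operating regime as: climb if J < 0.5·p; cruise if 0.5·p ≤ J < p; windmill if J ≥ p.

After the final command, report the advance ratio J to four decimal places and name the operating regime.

set_propeller: D = 1.847 m, P = 2.197 m (p = P/D = 1.189496); state ← (V=0, rpm=0)
set_airspeed(38.13): V ← 38.13 m/s
adjust_airspeed(+10.45): V ← 38.13 +10.45 = 48.58 m/s
throttle_to(9135): rpm ← 9135
adjust_airspeed(+12.31): V ← 48.58 +12.31 = 60.89 m/s
adjust_throttle(+1637): rpm ← 9135 +1637 = 10772
final state: V = 60.89 m/s, rpm = 10772 → n = rpm/60 = 179.533333 rev/s
J = V / (n·D) = 60.89 / (179.533333 × 1.847) = 0.183626
regime bands: climb J<0.5947 | cruise [0.5947, 1.1895) | windmill J≥1.1895
J = 0.1836 → climb

J = 0.1836, regime = climb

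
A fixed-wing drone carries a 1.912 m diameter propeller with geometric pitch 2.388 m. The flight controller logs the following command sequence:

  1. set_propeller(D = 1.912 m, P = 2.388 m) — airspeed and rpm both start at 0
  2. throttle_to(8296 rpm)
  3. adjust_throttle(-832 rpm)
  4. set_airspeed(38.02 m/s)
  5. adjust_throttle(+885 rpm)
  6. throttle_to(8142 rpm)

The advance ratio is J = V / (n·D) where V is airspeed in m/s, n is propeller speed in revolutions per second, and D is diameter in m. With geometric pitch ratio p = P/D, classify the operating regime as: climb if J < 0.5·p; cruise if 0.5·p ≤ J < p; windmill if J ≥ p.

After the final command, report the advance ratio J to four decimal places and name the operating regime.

J = 0.1465, regime = climb

set_propeller: D = 1.912 m, P = 2.388 m (p = P/D = 1.248954); state ← (V=0, rpm=0)
throttle_to(8296): rpm ← 8296
adjust_throttle(-832): rpm ← 8296 -832 = 7464
set_airspeed(38.02): V ← 38.02 m/s
adjust_throttle(+885): rpm ← 7464 +885 = 8349
throttle_to(8142): rpm ← 8142
final state: V = 38.02 m/s, rpm = 8142 → n = rpm/60 = 135.700000 rev/s
J = V / (n·D) = 38.02 / (135.700000 × 1.912) = 0.146536
regime bands: climb J<0.6245 | cruise [0.6245, 1.2490) | windmill J≥1.2490
J = 0.1465 → climb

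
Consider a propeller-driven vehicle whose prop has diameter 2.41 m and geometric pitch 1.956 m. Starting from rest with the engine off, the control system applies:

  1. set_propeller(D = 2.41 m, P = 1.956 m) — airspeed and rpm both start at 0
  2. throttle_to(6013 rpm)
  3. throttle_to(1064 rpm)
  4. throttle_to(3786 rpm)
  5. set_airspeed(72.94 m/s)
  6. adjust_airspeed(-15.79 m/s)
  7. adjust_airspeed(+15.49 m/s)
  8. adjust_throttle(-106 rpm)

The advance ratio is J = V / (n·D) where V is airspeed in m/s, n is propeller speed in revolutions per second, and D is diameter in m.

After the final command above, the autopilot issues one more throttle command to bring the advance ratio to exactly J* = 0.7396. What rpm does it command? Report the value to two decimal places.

set_propeller: D = 2.41 m, P = 1.956 m (p = P/D = 0.811618); state ← (V=0, rpm=0)
throttle_to(6013): rpm ← 6013
throttle_to(1064): rpm ← 1064
throttle_to(3786): rpm ← 3786
set_airspeed(72.94): V ← 72.94 m/s
adjust_airspeed(-15.79): V ← 72.94 -15.79 = 57.15 m/s
adjust_airspeed(+15.49): V ← 57.15 +15.49 = 72.64 m/s
adjust_throttle(-106): rpm ← 3786 -106 = 3680
final state: V = 72.64 m/s, rpm = 3680 → n = rpm/60 = 61.333333 rev/s
target J* = 0.7396; solve J* = V/(n·D) for n: n = V/(J*·D) = 72.64/(0.7396 × 2.41) = 40.753216 rev/s
rpm = 60·n = 2445.192983

rpm = 2445.19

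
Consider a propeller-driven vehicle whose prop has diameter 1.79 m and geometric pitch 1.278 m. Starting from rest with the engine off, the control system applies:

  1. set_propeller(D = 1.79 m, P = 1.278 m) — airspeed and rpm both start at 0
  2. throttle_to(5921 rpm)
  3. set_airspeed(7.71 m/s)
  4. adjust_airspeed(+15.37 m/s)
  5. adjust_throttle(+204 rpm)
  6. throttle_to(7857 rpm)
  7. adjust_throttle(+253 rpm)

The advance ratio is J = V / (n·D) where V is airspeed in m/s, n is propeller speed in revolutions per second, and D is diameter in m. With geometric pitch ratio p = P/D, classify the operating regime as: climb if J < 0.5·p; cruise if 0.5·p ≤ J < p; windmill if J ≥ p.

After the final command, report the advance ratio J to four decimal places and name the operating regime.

set_propeller: D = 1.79 m, P = 1.278 m (p = P/D = 0.713966); state ← (V=0, rpm=0)
throttle_to(5921): rpm ← 5921
set_airspeed(7.71): V ← 7.71 m/s
adjust_airspeed(+15.37): V ← 7.71 +15.37 = 23.08 m/s
adjust_throttle(+204): rpm ← 5921 +204 = 6125
throttle_to(7857): rpm ← 7857
adjust_throttle(+253): rpm ← 7857 +253 = 8110
final state: V = 23.08 m/s, rpm = 8110 → n = rpm/60 = 135.166667 rev/s
J = V / (n·D) = 23.08 / (135.166667 × 1.79) = 0.095392
regime bands: climb J<0.3570 | cruise [0.3570, 0.7140) | windmill J≥0.7140
J = 0.0954 → climb

J = 0.0954, regime = climb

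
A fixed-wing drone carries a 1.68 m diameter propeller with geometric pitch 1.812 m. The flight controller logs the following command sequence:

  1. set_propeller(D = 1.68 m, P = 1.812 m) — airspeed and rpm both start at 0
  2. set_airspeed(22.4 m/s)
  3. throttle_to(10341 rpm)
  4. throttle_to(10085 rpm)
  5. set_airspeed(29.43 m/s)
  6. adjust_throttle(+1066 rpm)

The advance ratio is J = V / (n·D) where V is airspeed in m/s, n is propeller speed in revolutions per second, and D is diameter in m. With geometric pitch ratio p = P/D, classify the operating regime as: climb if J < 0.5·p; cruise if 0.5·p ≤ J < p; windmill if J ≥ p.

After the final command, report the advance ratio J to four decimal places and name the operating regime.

J = 0.0943, regime = climb

set_propeller: D = 1.68 m, P = 1.812 m (p = P/D = 1.078571); state ← (V=0, rpm=0)
set_airspeed(22.4): V ← 22.4 m/s
throttle_to(10341): rpm ← 10341
throttle_to(10085): rpm ← 10085
set_airspeed(29.43): V ← 29.43 m/s
adjust_throttle(+1066): rpm ← 10085 +1066 = 11151
final state: V = 29.43 m/s, rpm = 11151 → n = rpm/60 = 185.850000 rev/s
J = V / (n·D) = 29.43 / (185.850000 × 1.68) = 0.094258
regime bands: climb J<0.5393 | cruise [0.5393, 1.0786) | windmill J≥1.0786
J = 0.0943 → climb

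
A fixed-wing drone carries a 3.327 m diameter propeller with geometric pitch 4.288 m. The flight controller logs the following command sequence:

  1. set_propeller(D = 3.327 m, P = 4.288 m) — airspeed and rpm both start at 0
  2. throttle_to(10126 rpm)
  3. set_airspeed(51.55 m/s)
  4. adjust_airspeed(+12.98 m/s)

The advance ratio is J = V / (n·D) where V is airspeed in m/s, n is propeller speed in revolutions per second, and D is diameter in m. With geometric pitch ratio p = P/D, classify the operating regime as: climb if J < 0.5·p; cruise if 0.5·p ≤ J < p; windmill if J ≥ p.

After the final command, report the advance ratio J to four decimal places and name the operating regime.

J = 0.1149, regime = climb

set_propeller: D = 3.327 m, P = 4.288 m (p = P/D = 1.288849); state ← (V=0, rpm=0)
throttle_to(10126): rpm ← 10126
set_airspeed(51.55): V ← 51.55 m/s
adjust_airspeed(+12.98): V ← 51.55 +12.98 = 64.53 m/s
final state: V = 64.53 m/s, rpm = 10126 → n = rpm/60 = 168.766667 rev/s
J = V / (n·D) = 64.53 / (168.766667 × 3.327) = 0.114927
regime bands: climb J<0.6444 | cruise [0.6444, 1.2888) | windmill J≥1.2888
J = 0.1149 → climb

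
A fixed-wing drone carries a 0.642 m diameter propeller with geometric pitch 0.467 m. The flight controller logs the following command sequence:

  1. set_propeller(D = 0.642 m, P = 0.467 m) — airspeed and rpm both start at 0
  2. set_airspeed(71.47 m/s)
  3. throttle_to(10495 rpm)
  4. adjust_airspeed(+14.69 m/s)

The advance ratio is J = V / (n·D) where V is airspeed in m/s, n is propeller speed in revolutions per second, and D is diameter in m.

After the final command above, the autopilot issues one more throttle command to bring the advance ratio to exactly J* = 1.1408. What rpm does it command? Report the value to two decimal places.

rpm = 7058.50

set_propeller: D = 0.642 m, P = 0.467 m (p = P/D = 0.727414); state ← (V=0, rpm=0)
set_airspeed(71.47): V ← 71.47 m/s
throttle_to(10495): rpm ← 10495
adjust_airspeed(+14.69): V ← 71.47 +14.69 = 86.16 m/s
final state: V = 86.16 m/s, rpm = 10495 → n = rpm/60 = 174.916667 rev/s
target J* = 1.1408; solve J* = V/(n·D) for n: n = V/(J*·D) = 86.16/(1.1408 × 0.642) = 117.641662 rev/s
rpm = 60·n = 7058.499692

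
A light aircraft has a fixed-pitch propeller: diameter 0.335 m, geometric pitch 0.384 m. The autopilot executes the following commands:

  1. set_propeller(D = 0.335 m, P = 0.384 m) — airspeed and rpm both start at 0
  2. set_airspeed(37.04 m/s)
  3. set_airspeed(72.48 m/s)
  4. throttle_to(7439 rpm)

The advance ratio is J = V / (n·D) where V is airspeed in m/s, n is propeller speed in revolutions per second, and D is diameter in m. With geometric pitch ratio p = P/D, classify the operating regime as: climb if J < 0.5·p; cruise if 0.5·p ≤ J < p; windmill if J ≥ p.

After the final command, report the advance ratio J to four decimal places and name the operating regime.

set_propeller: D = 0.335 m, P = 0.384 m (p = P/D = 1.146269); state ← (V=0, rpm=0)
set_airspeed(37.04): V ← 37.04 m/s
set_airspeed(72.48): V ← 72.48 m/s
throttle_to(7439): rpm ← 7439
final state: V = 72.48 m/s, rpm = 7439 → n = rpm/60 = 123.983333 rev/s
J = V / (n·D) = 72.48 / (123.983333 × 0.335) = 1.745059
regime bands: climb J<0.5731 | cruise [0.5731, 1.1463) | windmill J≥1.1463
J = 1.7451 → windmill

J = 1.7451, regime = windmill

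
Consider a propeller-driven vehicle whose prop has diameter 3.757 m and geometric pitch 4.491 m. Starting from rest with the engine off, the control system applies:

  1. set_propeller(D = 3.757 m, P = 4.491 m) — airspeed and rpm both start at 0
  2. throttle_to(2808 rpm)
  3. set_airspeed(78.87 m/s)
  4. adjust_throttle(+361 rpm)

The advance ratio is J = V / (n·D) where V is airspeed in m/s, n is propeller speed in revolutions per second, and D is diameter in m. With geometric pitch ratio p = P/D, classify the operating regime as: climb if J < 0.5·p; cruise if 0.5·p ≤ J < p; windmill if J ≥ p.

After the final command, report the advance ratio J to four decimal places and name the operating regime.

J = 0.3975, regime = climb

set_propeller: D = 3.757 m, P = 4.491 m (p = P/D = 1.195369); state ← (V=0, rpm=0)
throttle_to(2808): rpm ← 2808
set_airspeed(78.87): V ← 78.87 m/s
adjust_throttle(+361): rpm ← 2808 +361 = 3169
final state: V = 78.87 m/s, rpm = 3169 → n = rpm/60 = 52.816667 rev/s
J = V / (n·D) = 78.87 / (52.816667 × 3.757) = 0.397466
regime bands: climb J<0.5977 | cruise [0.5977, 1.1954) | windmill J≥1.1954
J = 0.3975 → climb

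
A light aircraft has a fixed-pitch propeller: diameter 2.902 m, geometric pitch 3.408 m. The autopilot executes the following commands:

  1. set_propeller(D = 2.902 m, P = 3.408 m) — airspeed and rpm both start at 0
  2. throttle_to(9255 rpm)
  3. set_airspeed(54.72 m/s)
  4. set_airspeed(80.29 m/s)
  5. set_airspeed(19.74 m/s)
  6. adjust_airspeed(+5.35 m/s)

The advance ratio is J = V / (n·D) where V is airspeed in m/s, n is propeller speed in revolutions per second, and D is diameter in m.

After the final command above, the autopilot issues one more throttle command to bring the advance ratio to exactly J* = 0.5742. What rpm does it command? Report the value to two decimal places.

set_propeller: D = 2.902 m, P = 3.408 m (p = P/D = 1.174363); state ← (V=0, rpm=0)
throttle_to(9255): rpm ← 9255
set_airspeed(54.72): V ← 54.72 m/s
set_airspeed(80.29): V ← 80.29 m/s
set_airspeed(19.74): V ← 19.74 m/s
adjust_airspeed(+5.35): V ← 19.74 +5.35 = 25.09 m/s
final state: V = 25.09 m/s, rpm = 9255 → n = rpm/60 = 154.250000 rev/s
target J* = 0.5742; solve J* = V/(n·D) for n: n = V/(J*·D) = 25.09/(0.5742 × 2.902) = 15.057056 rev/s
rpm = 60·n = 903.423359

rpm = 903.42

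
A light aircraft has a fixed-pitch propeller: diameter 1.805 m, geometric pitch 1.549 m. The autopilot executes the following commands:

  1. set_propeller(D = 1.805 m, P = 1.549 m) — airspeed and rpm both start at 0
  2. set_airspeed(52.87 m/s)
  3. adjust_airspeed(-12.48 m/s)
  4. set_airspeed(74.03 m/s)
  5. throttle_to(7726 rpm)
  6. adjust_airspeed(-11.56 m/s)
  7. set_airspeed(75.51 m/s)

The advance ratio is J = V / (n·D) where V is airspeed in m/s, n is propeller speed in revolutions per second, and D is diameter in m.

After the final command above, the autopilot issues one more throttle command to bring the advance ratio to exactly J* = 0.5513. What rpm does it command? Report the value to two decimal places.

rpm = 4552.93

set_propeller: D = 1.805 m, P = 1.549 m (p = P/D = 0.858172); state ← (V=0, rpm=0)
set_airspeed(52.87): V ← 52.87 m/s
adjust_airspeed(-12.48): V ← 52.87 -12.48 = 40.39 m/s
set_airspeed(74.03): V ← 74.03 m/s
throttle_to(7726): rpm ← 7726
adjust_airspeed(-11.56): V ← 74.03 -11.56 = 62.47 m/s
set_airspeed(75.51): V ← 75.51 m/s
final state: V = 75.51 m/s, rpm = 7726 → n = rpm/60 = 128.766667 rev/s
target J* = 0.5513; solve J* = V/(n·D) for n: n = V/(J*·D) = 75.51/(0.5513 × 1.805) = 75.882088 rev/s
rpm = 60·n = 4552.925269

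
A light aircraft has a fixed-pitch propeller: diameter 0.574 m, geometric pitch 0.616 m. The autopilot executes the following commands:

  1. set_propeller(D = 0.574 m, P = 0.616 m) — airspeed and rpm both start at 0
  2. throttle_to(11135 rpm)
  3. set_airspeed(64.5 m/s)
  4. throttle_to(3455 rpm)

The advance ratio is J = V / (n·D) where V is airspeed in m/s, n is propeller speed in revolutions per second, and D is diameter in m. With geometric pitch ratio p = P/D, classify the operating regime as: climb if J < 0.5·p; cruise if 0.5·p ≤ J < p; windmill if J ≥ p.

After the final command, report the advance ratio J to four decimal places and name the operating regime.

J = 1.9514, regime = windmill

set_propeller: D = 0.574 m, P = 0.616 m (p = P/D = 1.073171); state ← (V=0, rpm=0)
throttle_to(11135): rpm ← 11135
set_airspeed(64.5): V ← 64.5 m/s
throttle_to(3455): rpm ← 3455
final state: V = 64.5 m/s, rpm = 3455 → n = rpm/60 = 57.583333 rev/s
J = V / (n·D) = 64.5 / (57.583333 × 0.574) = 1.951421
regime bands: climb J<0.5366 | cruise [0.5366, 1.0732) | windmill J≥1.0732
J = 1.9514 → windmill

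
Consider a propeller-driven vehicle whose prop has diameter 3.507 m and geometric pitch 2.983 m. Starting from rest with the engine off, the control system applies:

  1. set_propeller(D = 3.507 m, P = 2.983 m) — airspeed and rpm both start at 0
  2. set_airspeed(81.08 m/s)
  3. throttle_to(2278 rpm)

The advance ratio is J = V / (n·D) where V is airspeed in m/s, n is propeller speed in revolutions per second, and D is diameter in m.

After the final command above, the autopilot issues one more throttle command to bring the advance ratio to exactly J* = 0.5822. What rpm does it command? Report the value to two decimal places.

set_propeller: D = 3.507 m, P = 2.983 m (p = P/D = 0.850585); state ← (V=0, rpm=0)
set_airspeed(81.08): V ← 81.08 m/s
throttle_to(2278): rpm ← 2278
final state: V = 81.08 m/s, rpm = 2278 → n = rpm/60 = 37.966667 rev/s
target J* = 0.5822; solve J* = V/(n·D) for n: n = V/(J*·D) = 81.08/(0.5822 × 3.507) = 39.710538 rev/s
rpm = 60·n = 2382.632291

rpm = 2382.63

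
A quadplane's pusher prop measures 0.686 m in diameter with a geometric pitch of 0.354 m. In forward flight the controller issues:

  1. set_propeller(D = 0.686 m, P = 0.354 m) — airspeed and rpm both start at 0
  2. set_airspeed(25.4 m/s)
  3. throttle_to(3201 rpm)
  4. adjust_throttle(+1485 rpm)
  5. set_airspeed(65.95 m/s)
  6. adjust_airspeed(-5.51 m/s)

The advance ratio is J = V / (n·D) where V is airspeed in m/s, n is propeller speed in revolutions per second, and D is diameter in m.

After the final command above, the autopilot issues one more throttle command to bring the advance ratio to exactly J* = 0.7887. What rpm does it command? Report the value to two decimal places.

set_propeller: D = 0.686 m, P = 0.354 m (p = P/D = 0.516035); state ← (V=0, rpm=0)
set_airspeed(25.4): V ← 25.4 m/s
throttle_to(3201): rpm ← 3201
adjust_throttle(+1485): rpm ← 3201 +1485 = 4686
set_airspeed(65.95): V ← 65.95 m/s
adjust_airspeed(-5.51): V ← 65.95 -5.51 = 60.44 m/s
final state: V = 60.44 m/s, rpm = 4686 → n = rpm/60 = 78.100000 rev/s
target J* = 0.7887; solve J* = V/(n·D) for n: n = V/(J*·D) = 60.44/(0.7887 × 0.686) = 111.709086 rev/s
rpm = 60·n = 6702.545171

rpm = 6702.55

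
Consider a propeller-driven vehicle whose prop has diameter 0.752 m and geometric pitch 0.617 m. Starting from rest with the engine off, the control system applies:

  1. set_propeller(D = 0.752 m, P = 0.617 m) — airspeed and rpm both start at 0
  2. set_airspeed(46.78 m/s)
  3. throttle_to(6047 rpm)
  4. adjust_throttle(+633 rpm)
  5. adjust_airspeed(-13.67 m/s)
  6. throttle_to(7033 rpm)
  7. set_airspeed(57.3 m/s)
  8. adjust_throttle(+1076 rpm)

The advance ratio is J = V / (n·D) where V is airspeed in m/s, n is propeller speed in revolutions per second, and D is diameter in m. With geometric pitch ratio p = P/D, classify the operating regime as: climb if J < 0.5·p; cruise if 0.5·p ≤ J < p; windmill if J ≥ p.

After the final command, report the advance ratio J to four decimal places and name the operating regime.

J = 0.5638, regime = cruise

set_propeller: D = 0.752 m, P = 0.617 m (p = P/D = 0.820479); state ← (V=0, rpm=0)
set_airspeed(46.78): V ← 46.78 m/s
throttle_to(6047): rpm ← 6047
adjust_throttle(+633): rpm ← 6047 +633 = 6680
adjust_airspeed(-13.67): V ← 46.78 -13.67 = 33.11 m/s
throttle_to(7033): rpm ← 7033
set_airspeed(57.3): V ← 57.3 m/s
adjust_throttle(+1076): rpm ← 7033 +1076 = 8109
final state: V = 57.3 m/s, rpm = 8109 → n = rpm/60 = 135.150000 rev/s
J = V / (n·D) = 57.3 / (135.150000 × 0.752) = 0.563794
regime bands: climb J<0.4102 | cruise [0.4102, 0.8205) | windmill J≥0.8205
J = 0.5638 → cruise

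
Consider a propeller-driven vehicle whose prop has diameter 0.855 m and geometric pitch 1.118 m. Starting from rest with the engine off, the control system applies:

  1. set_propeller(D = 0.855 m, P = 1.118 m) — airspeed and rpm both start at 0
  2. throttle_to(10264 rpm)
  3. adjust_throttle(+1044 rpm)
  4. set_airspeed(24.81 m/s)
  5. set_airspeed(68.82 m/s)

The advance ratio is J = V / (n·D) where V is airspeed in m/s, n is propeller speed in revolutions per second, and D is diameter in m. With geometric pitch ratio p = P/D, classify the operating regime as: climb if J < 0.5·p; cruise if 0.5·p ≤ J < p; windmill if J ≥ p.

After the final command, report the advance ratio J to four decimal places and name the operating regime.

J = 0.4271, regime = climb

set_propeller: D = 0.855 m, P = 1.118 m (p = P/D = 1.307602); state ← (V=0, rpm=0)
throttle_to(10264): rpm ← 10264
adjust_throttle(+1044): rpm ← 10264 +1044 = 11308
set_airspeed(24.81): V ← 24.81 m/s
set_airspeed(68.82): V ← 68.82 m/s
final state: V = 68.82 m/s, rpm = 11308 → n = rpm/60 = 188.466667 rev/s
J = V / (n·D) = 68.82 / (188.466667 × 0.855) = 0.427085
regime bands: climb J<0.6538 | cruise [0.6538, 1.3076) | windmill J≥1.3076
J = 0.4271 → climb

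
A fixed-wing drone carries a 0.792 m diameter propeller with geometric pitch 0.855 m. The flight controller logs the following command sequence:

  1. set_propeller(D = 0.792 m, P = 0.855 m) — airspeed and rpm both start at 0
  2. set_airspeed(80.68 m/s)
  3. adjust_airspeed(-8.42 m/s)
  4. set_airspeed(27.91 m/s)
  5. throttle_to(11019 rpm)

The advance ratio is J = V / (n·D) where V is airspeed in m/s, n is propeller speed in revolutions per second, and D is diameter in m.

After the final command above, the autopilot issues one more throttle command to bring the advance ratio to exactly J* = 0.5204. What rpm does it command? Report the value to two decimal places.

set_propeller: D = 0.792 m, P = 0.855 m (p = P/D = 1.079545); state ← (V=0, rpm=0)
set_airspeed(80.68): V ← 80.68 m/s
adjust_airspeed(-8.42): V ← 80.68 -8.42 = 72.26 m/s
set_airspeed(27.91): V ← 27.91 m/s
throttle_to(11019): rpm ← 11019
final state: V = 27.91 m/s, rpm = 11019 → n = rpm/60 = 183.650000 rev/s
target J* = 0.5204; solve J* = V/(n·D) for n: n = V/(J*·D) = 27.91/(0.5204 × 0.792) = 67.716947 rev/s
rpm = 60·n = 4063.016794

rpm = 4063.02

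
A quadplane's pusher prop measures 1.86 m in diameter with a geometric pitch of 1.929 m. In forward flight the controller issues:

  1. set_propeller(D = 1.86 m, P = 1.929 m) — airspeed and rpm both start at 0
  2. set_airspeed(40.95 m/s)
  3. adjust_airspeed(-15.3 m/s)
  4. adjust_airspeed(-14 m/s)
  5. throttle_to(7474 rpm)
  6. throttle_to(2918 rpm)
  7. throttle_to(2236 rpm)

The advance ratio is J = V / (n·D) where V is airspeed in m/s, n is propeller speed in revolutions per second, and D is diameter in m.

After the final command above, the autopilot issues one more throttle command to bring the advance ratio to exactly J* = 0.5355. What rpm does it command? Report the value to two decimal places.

rpm = 701.79

set_propeller: D = 1.86 m, P = 1.929 m (p = P/D = 1.037097); state ← (V=0, rpm=0)
set_airspeed(40.95): V ← 40.95 m/s
adjust_airspeed(-15.3): V ← 40.95 -15.3 = 25.65 m/s
adjust_airspeed(-14): V ← 25.65 -14 = 11.65 m/s
throttle_to(7474): rpm ← 7474
throttle_to(2918): rpm ← 2918
throttle_to(2236): rpm ← 2236
final state: V = 11.65 m/s, rpm = 2236 → n = rpm/60 = 37.266667 rev/s
target J* = 0.5355; solve J* = V/(n·D) for n: n = V/(J*·D) = 11.65/(0.5355 × 1.86) = 11.696435 rev/s
rpm = 60·n = 701.786091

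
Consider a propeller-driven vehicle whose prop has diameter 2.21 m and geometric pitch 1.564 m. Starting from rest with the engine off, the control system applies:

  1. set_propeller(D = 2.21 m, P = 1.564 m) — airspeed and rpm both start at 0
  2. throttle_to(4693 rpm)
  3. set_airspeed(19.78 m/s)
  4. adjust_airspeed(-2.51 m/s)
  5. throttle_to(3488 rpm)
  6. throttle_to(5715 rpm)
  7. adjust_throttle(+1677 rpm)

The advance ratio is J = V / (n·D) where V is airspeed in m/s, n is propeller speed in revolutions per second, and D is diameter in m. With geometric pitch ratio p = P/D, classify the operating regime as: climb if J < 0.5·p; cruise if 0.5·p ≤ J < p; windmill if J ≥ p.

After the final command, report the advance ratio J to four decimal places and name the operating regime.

set_propeller: D = 2.21 m, P = 1.564 m (p = P/D = 0.707692); state ← (V=0, rpm=0)
throttle_to(4693): rpm ← 4693
set_airspeed(19.78): V ← 19.78 m/s
adjust_airspeed(-2.51): V ← 19.78 -2.51 = 17.27 m/s
throttle_to(3488): rpm ← 3488
throttle_to(5715): rpm ← 5715
adjust_throttle(+1677): rpm ← 5715 +1677 = 7392
final state: V = 17.27 m/s, rpm = 7392 → n = rpm/60 = 123.200000 rev/s
J = V / (n·D) = 17.27 / (123.200000 × 2.21) = 0.063429
regime bands: climb J<0.3538 | cruise [0.3538, 0.7077) | windmill J≥0.7077
J = 0.0634 → climb

J = 0.0634, regime = climb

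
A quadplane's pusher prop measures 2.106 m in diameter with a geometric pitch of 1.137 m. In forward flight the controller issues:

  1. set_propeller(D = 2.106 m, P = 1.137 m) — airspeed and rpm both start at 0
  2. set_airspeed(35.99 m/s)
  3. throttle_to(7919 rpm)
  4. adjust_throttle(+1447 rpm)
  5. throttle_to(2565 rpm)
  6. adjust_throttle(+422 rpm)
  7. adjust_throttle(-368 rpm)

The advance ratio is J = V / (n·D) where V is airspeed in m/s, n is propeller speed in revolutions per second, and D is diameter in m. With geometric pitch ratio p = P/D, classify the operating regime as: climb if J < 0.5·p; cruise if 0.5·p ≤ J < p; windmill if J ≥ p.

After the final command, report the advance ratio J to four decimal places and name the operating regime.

set_propeller: D = 2.106 m, P = 1.137 m (p = P/D = 0.539886); state ← (V=0, rpm=0)
set_airspeed(35.99): V ← 35.99 m/s
throttle_to(7919): rpm ← 7919
adjust_throttle(+1447): rpm ← 7919 +1447 = 9366
throttle_to(2565): rpm ← 2565
adjust_throttle(+422): rpm ← 2565 +422 = 2987
adjust_throttle(-368): rpm ← 2987 -368 = 2619
final state: V = 35.99 m/s, rpm = 2619 → n = rpm/60 = 43.650000 rev/s
J = V / (n·D) = 35.99 / (43.650000 × 2.106) = 0.391507
regime bands: climb J<0.2699 | cruise [0.2699, 0.5399) | windmill J≥0.5399
J = 0.3915 → cruise

J = 0.3915, regime = cruise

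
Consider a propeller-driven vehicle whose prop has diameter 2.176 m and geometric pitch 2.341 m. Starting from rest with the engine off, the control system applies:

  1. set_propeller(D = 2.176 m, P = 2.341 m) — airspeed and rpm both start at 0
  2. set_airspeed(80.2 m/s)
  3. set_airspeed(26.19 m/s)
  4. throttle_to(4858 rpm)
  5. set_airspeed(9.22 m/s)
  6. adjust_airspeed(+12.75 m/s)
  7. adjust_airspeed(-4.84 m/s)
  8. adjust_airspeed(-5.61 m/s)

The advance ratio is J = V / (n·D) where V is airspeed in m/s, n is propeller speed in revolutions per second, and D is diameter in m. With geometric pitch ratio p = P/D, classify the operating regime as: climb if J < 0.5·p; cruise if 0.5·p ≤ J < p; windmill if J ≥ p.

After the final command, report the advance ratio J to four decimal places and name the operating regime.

set_propeller: D = 2.176 m, P = 2.341 m (p = P/D = 1.075827); state ← (V=0, rpm=0)
set_airspeed(80.2): V ← 80.2 m/s
set_airspeed(26.19): V ← 26.19 m/s
throttle_to(4858): rpm ← 4858
set_airspeed(9.22): V ← 9.22 m/s
adjust_airspeed(+12.75): V ← 9.22 +12.75 = 21.97 m/s
adjust_airspeed(-4.84): V ← 21.97 -4.84 = 17.13 m/s
adjust_airspeed(-5.61): V ← 17.13 -5.61 = 11.52 m/s
final state: V = 11.52 m/s, rpm = 4858 → n = rpm/60 = 80.966667 rev/s
J = V / (n·D) = 11.52 / (80.966667 × 2.176) = 0.065386
regime bands: climb J<0.5379 | cruise [0.5379, 1.0758) | windmill J≥1.0758
J = 0.0654 → climb

J = 0.0654, regime = climb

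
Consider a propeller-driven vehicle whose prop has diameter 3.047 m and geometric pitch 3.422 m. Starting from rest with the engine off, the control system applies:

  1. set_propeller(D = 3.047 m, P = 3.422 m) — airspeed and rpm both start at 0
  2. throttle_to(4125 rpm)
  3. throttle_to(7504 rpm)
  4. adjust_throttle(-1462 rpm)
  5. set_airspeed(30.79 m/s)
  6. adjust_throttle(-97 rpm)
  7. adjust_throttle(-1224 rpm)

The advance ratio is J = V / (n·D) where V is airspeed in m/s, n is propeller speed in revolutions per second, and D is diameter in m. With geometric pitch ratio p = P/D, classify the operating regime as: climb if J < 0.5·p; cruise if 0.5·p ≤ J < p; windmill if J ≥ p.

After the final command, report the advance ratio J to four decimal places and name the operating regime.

J = 0.1284, regime = climb

set_propeller: D = 3.047 m, P = 3.422 m (p = P/D = 1.123072); state ← (V=0, rpm=0)
throttle_to(4125): rpm ← 4125
throttle_to(7504): rpm ← 7504
adjust_throttle(-1462): rpm ← 7504 -1462 = 6042
set_airspeed(30.79): V ← 30.79 m/s
adjust_throttle(-97): rpm ← 6042 -97 = 5945
adjust_throttle(-1224): rpm ← 5945 -1224 = 4721
final state: V = 30.79 m/s, rpm = 4721 → n = rpm/60 = 78.683333 rev/s
J = V / (n·D) = 30.79 / (78.683333 × 3.047) = 0.128426
regime bands: climb J<0.5615 | cruise [0.5615, 1.1231) | windmill J≥1.1231
J = 0.1284 → climb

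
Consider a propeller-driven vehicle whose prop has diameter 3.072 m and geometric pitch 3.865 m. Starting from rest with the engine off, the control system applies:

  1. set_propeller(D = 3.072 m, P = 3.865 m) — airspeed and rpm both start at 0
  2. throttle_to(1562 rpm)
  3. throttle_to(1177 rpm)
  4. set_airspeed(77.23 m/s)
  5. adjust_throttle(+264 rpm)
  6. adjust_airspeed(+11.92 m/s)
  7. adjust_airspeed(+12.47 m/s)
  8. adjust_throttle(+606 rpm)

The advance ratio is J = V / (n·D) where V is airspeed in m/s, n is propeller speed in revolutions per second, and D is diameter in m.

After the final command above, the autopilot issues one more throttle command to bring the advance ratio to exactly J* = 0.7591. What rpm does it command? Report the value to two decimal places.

rpm = 2614.63

set_propeller: D = 3.072 m, P = 3.865 m (p = P/D = 1.258138); state ← (V=0, rpm=0)
throttle_to(1562): rpm ← 1562
throttle_to(1177): rpm ← 1177
set_airspeed(77.23): V ← 77.23 m/s
adjust_throttle(+264): rpm ← 1177 +264 = 1441
adjust_airspeed(+11.92): V ← 77.23 +11.92 = 89.15 m/s
adjust_airspeed(+12.47): V ← 89.15 +12.47 = 101.62 m/s
adjust_throttle(+606): rpm ← 1441 +606 = 2047
final state: V = 101.62 m/s, rpm = 2047 → n = rpm/60 = 34.116667 rev/s
target J* = 0.7591; solve J* = V/(n·D) for n: n = V/(J*·D) = 101.62/(0.7591 × 3.072) = 43.577166 rev/s
rpm = 60·n = 2614.629989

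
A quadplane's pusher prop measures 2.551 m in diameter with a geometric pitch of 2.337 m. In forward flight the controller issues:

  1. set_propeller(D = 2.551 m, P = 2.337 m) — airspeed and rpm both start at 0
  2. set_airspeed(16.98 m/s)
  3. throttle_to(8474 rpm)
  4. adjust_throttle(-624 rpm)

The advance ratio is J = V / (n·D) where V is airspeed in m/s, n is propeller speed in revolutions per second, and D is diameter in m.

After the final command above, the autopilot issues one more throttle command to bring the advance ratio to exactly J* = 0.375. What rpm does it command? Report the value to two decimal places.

rpm = 1064.99

set_propeller: D = 2.551 m, P = 2.337 m (p = P/D = 0.916111); state ← (V=0, rpm=0)
set_airspeed(16.98): V ← 16.98 m/s
throttle_to(8474): rpm ← 8474
adjust_throttle(-624): rpm ← 8474 -624 = 7850
final state: V = 16.98 m/s, rpm = 7850 → n = rpm/60 = 130.833333 rev/s
target J* = 0.375; solve J* = V/(n·D) for n: n = V/(J*·D) = 16.98/(0.375 × 2.551) = 17.749902 rev/s
rpm = 60·n = 1064.994120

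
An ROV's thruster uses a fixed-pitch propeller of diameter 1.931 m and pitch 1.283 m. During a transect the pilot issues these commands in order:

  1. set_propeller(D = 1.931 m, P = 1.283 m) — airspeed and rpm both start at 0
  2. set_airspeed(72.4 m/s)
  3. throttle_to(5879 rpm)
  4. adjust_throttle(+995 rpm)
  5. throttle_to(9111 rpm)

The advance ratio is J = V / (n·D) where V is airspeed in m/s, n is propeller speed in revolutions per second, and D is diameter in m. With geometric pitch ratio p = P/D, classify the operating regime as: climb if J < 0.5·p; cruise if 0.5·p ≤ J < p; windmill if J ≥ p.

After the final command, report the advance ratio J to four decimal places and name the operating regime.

set_propeller: D = 1.931 m, P = 1.283 m (p = P/D = 0.664423); state ← (V=0, rpm=0)
set_airspeed(72.4): V ← 72.4 m/s
throttle_to(5879): rpm ← 5879
adjust_throttle(+995): rpm ← 5879 +995 = 6874
throttle_to(9111): rpm ← 9111
final state: V = 72.4 m/s, rpm = 9111 → n = rpm/60 = 151.850000 rev/s
J = V / (n·D) = 72.4 / (151.850000 × 1.931) = 0.246912
regime bands: climb J<0.3322 | cruise [0.3322, 0.6644) | windmill J≥0.6644
J = 0.2469 → climb

J = 0.2469, regime = climb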